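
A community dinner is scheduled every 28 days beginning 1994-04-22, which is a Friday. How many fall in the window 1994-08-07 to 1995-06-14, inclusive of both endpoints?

Occurrences land 28·i days after 1994-04-22 for i = 0, 1, 2, …
1994-08-07 is 107 days after the start; 107 ÷ 28 = 3 remainder 23; since the remainder is 23, round up to i = 4. First occurrence in the window: #5 on 1994-08-12 (4×28 = 112 days in).
1995-06-14 is 418 days after the start; 418 ÷ 28 = 14 remainder 26. Last occurrence in the window: #15 on 1995-05-19.
Occurrences #5 through #15: 11 in total.

11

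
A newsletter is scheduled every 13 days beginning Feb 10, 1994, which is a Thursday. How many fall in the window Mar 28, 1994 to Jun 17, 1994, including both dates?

6

Occurrences land 13·i days after Feb 10, 1994 for i = 0, 1, 2, …
Mar 28, 1994 is 46 days after the start; 46 ÷ 13 = 3 remainder 7; since the remainder is 7, round up to i = 4. First occurrence in the window: #5 on Apr 3, 1994 (4×13 = 52 days in).
Jun 17, 1994 is 127 days after the start; 127 ÷ 13 = 9 remainder 10. Last occurrence in the window: #10 on Jun 7, 1994.
Occurrences #5 through #10: 6 in total.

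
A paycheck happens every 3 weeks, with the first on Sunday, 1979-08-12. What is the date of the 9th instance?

1980-01-27

The 9th occurrence is 8 intervals after the first: 8 × 21 = 168 days after 1979-08-12.
August has 31 days — 19 days to the end of August leaves 149.
September has 30 days (119 left).
October has 31 days (88 left).
November has 30 days (58 left).
December has 31 days (27 left).
27 days into January → 1980-01-27.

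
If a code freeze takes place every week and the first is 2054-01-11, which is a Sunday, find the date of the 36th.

The 36th occurrence is 35 intervals after the first: 35 × 7 = 245 days after 2054-01-11.
January has 31 days — 20 days to the end of January leaves 225.
February has 28 days (197 left).
March has 31 days (166 left).
April has 30 days (136 left).
May has 31 days (105 left).
June has 30 days (75 left).
July has 31 days (44 left).
August has 31 days (13 left).
13 days into September → 2054-09-13.

2054-09-13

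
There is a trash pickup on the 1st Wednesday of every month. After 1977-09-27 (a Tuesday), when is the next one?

September 1977 starts on a Thursday, so its 1st Wednesday is 1977-09-07 (6 days in).
That is not after 1977-09-27, so look at October 1977.
October 1977 starts on a Saturday, so its 1st Wednesday is 1977-10-05 (4 days in).

1977-10-05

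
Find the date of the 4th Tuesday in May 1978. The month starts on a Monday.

23 May 1978

May 1978 begins on a Monday, so the first Tuesday is May 2 (1 day later).
The 4th Tuesday is 3 weeks later: 2 + 21 = 23.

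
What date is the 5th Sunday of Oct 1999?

The first Sunday of Oct 1999 is Oct 3.
The 5th Sunday is 4 weeks later: 3 + 28 = 31.

Oct 31, 1999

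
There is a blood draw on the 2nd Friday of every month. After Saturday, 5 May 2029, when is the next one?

11 May 2029

May 2029 starts on a Tuesday; its first Friday is the 4th, so the 2nd Friday is the 11th — 11 May 2029.
11 May 2029 is after 5 May 2029, so that is the next one.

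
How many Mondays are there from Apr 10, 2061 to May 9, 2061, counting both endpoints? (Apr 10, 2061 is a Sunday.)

5

Apr 10, 2061 is a Sunday; the first Monday on or after it is Apr 11, 2061 (1 day later).
From Apr 11, 2061 to May 9, 2061: 19 + 9 = 28 days (rest of Apr, May).
28 ÷ 7 = 4 full weeks with remainder 0, so 4 more Mondays after the first → 5.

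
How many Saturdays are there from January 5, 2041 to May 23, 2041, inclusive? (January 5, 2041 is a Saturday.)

20

January 5, 2041 is a Saturday; the first Saturday on or after it is January 5, 2041.
From January 5, 2041 to May 23, 2041: 26 + 28 + 31 + 30 + 23 = 138 days (rest of January, February, March, April, May).
138 ÷ 7 = 19 full weeks with remainder 5, so 19 more Saturdays after the first → 20.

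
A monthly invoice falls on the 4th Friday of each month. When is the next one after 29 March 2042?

March 2042 starts on a Saturday; its first Friday is the 7th, so the 4th Friday is the 28th — 28 March 2042.
That is not after 29 March 2042, so look at April 2042.
April 2042 starts on a Tuesday; its first Friday is the 4th, so the 4th Friday is the 25th — 25 April 2042.

25 April 2042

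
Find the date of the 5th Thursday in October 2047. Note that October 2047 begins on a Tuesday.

October 2047 begins on a Tuesday, so the first Thursday is October 3 (2 days later).
The 5th Thursday is 4 weeks later: 3 + 28 = 31.

October 31, 2047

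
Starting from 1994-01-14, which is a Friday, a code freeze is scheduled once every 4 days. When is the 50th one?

1994-07-29

The 50th occurrence is 49 intervals after the first: 49 × 4 = 196 days after 1994-01-14.
January has 31 days — 17 days to the end of January leaves 179.
February has 28 days (151 left).
March has 31 days (120 left).
April has 30 days (90 left).
May has 31 days (59 left).
June has 30 days (29 left).
29 days into July → 1994-07-29.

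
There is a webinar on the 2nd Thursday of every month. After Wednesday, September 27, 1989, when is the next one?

September 1989 starts on a Friday; its first Thursday is the 7th, so the 2nd Thursday is the 14th — September 14, 1989.
That is not after September 27, 1989, so look at October 1989.
October 1989 starts on a Sunday; its first Thursday is the 5th, so the 2nd Thursday is the 12th — October 12, 1989.

October 12, 1989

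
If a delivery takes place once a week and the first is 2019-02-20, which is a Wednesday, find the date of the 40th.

The 40th occurrence is 39 intervals after the first: 39 × 7 = 273 days after 2019-02-20.
February has 28 days — 8 days to the end of February leaves 265.
March has 31 days (234 left).
April has 30 days (204 left).
May has 31 days (173 left).
June has 30 days (143 left).
July has 31 days (112 left).
August has 31 days (81 left).
September has 30 days (51 left).
October has 31 days (20 left).
20 days into November → 2019-11-20.

2019-11-20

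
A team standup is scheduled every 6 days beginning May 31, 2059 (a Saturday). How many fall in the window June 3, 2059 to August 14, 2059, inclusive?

Occurrences land 6·i days after May 31, 2059 for i = 0, 1, 2, …
June 3, 2059 is 3 days after the start; 3 ÷ 6 = 0 remainder 3; since the remainder is 3, round up to i = 1. First occurrence in the window: #2 on June 6, 2059 (1×6 = 6 days in).
August 14, 2059 is 75 days after the start; 75 ÷ 6 = 12 remainder 3. Last occurrence in the window: #13 on August 11, 2059.
Occurrences #2 through #13: 12 in total.

12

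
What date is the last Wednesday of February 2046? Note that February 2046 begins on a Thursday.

February 2046 begins on a Thursday, so the first Wednesday is February 7 (6 days later).
February 2046 has 28 days. Adding weeks: 7, 14, 21, 28 — the last one ≤ 28 is the 28th.

February 28, 2046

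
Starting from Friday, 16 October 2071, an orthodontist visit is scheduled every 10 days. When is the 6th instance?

5 December 2071

The 6th occurrence is 5 intervals after the first: 5 × 10 = 50 days after 16 October 2071.
October has 31 days — 15 days to the end of October leaves 35.
November has 30 days (5 left).
5 days into December → 5 December 2071.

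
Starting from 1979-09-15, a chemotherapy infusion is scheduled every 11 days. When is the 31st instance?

The 31st occurrence is 30 intervals after the first: 30 × 11 = 330 days after 1979-09-15.
September has 30 days — 15 days to the end of September leaves 315.
October has 31 days (284 left).
November has 30 days (254 left).
December has 31 days (223 left).
January has 31 days (192 left).
February has 29 days (163 left).
March has 31 days (132 left).
April has 30 days (102 left).
May has 31 days (71 left).
June has 30 days (41 left).
July has 31 days (10 left).
10 days into August → 1980-08-10.

1980-08-10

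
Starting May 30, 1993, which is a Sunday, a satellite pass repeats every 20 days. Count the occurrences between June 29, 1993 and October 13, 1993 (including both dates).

Occurrences land 20·i days after May 30, 1993 for i = 0, 1, 2, …
June 29, 1993 is 30 days after the start; 30 ÷ 20 = 1 remainder 10; since the remainder is 10, round up to i = 2. First occurrence in the window: #3 on July 9, 1993 (2×20 = 40 days in).
October 13, 1993 is 136 days after the start; 136 ÷ 20 = 6 remainder 16. Last occurrence in the window: #7 on September 27, 1993.
Occurrences #3 through #7: 5 in total.

5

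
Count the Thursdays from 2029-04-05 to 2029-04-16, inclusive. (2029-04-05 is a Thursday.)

2

2029-04-05 is a Thursday; the first Thursday on or after it is 2029-04-05.
From 2029-04-05 to 2029-04-16 is 16 − 5 = 11 days.
11 ÷ 7 = 1 full weeks with remainder 4, so 1 more Thursdays after the first → 2.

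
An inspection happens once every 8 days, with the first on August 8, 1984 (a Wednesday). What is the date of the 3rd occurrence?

The 3rd occurrence is 2 intervals after the first: 2 × 8 = 16 days after August 8, 1984.
16 days later is August 24, 1984.

August 24, 1984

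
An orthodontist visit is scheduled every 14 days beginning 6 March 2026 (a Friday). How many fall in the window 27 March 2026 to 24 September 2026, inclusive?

Occurrences land 14·i days after 6 March 2026 for i = 0, 1, 2, …
27 March 2026 is 21 days after the start; 21 ÷ 14 = 1 remainder 7; since the remainder is 7, round up to i = 2. First occurrence in the window: #3 on 3 April 2026 (2×14 = 28 days in).
24 September 2026 is 202 days after the start; 202 ÷ 14 = 14 remainder 6. Last occurrence in the window: #15 on 18 September 2026.
Occurrences #3 through #15: 13 in total.

13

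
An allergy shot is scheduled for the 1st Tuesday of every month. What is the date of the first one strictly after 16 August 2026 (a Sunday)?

1 September 2026

August 2026 starts on a Saturday, so its 1st Tuesday is 4 August 2026 (3 days in).
That is not after 16 August 2026, so look at September 2026.
September 2026 starts on a Tuesday, so its 1st Tuesday is 1 September 2026.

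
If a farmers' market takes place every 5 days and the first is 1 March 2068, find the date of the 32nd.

The 32nd occurrence is 31 intervals after the first: 31 × 5 = 155 days after 1 March 2068.
March has 31 days — 30 days to the end of March leaves 125.
April has 30 days (95 left).
May has 31 days (64 left).
June has 30 days (34 left).
July has 31 days (3 left).
3 days into August → 3 August 2068.

3 August 2068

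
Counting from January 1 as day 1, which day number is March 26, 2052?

Days in months before March: 31 + 29 = 60.
Plus 26 days into March → day 86.

86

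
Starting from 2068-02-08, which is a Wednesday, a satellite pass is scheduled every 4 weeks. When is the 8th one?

The 8th occurrence is 7 intervals after the first: 7 × 28 = 196 days after 2068-02-08.
February has 29 days — 21 days to the end of February leaves 175.
March has 31 days (144 left).
April has 30 days (114 left).
May has 31 days (83 left).
June has 30 days (53 left).
July has 31 days (22 left).
22 days into August → 2068-08-22.

2068-08-22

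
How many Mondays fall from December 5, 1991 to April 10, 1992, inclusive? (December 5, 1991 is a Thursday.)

18

December 5, 1991 is a Thursday; the first Monday on or after it is December 9, 1991 (4 days later).
From December 9, 1991 to April 10, 1992: 22 + 31 + 29 + 31 + 10 = 123 days (rest of December, January, February, March, April).
123 ÷ 7 = 17 full weeks with remainder 4, so 17 more Mondays after the first → 18.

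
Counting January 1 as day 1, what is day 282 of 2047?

January has 31 days (282 − 31 = 251 remain).
February has 28 days (251 − 28 = 223 remain).
March has 31 days (223 − 31 = 192 remain).
April has 30 days (192 − 30 = 162 remain).
May has 31 days (162 − 31 = 131 remain).
June has 30 days (131 − 30 = 101 remain).
July has 31 days (101 − 31 = 70 remain).
August has 31 days (70 − 31 = 39 remain).
September has 30 days (39 − 30 = 9 remain).
9 into October → October 9.

October 9, 2047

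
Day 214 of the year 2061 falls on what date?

January has 31 days (214 − 31 = 183 remain).
February has 28 days (183 − 28 = 155 remain).
March has 31 days (155 − 31 = 124 remain).
April has 30 days (124 − 30 = 94 remain).
May has 31 days (94 − 31 = 63 remain).
June has 30 days (63 − 30 = 33 remain).
July has 31 days (33 − 31 = 2 remain).
2 into August → August 2.

August 2, 2061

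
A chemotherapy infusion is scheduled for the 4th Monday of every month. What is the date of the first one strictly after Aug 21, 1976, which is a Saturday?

Aug 1976 starts on a Sunday; its first Monday is the 2nd, so the 4th Monday is the 23rd — Aug 23, 1976.
Aug 23, 1976 is after Aug 21, 1976, so that is the next one.

Aug 23, 1976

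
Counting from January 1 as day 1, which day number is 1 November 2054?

Days in months before November: 31 + 28 + 31 + 30 + 31 + 30 + 31 + 31 + 30 + 31 = 304.
Plus 1 day into November → day 305.

305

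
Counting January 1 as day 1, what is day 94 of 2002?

Jan has 31 days (94 − 31 = 63 remain).
Feb has 28 days (63 − 28 = 35 remain).
Mar has 31 days (35 − 31 = 4 remain).
4 into Apr → Apr 4.

Apr 4, 2002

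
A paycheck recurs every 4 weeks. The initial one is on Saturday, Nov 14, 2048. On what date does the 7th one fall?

The 7th occurrence is 6 intervals after the first: 6 × 28 = 168 days after Nov 14, 2048.
Nov has 30 days — 16 days to the end of Nov leaves 152.
Dec has 31 days (121 left).
Jan has 31 days (90 left).
Feb has 28 days (62 left).
Mar has 31 days (31 left).
Apr has 30 days (1 left).
1 day into May → May 1, 2049.

May 1, 2049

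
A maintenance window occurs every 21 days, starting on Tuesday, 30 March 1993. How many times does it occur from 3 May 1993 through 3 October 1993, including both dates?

7

Occurrences land 21·i days after 30 March 1993 for i = 0, 1, 2, …
3 May 1993 is 34 days after the start; 34 ÷ 21 = 1 remainder 13; since the remainder is 13, round up to i = 2. First occurrence in the window: #3 on 11 May 1993 (2×21 = 42 days in).
3 October 1993 is 187 days after the start; 187 ÷ 21 = 8 remainder 19. Last occurrence in the window: #9 on 14 September 1993.
Occurrences #3 through #9: 7 in total.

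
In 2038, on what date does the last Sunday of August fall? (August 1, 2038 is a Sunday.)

2038-08-29

August 2038 begins on a Sunday, so the first Sunday is August 1.
August 2038 has 31 days. Adding weeks: 1, 8, 15, 22, 29 — the last one ≤ 31 is the 29th.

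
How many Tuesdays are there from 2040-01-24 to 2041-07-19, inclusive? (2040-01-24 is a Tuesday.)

2040-01-24 is a Tuesday; the first Tuesday on or after it is 2040-01-24.
From 2040-01-24 to 2041-07-19: 342 + 200 = 542 days (rest of 2040, to 2041-07-19 in 2041).
542 ÷ 7 = 77 full weeks with remainder 3, so 77 more Tuesdays after the first → 78.

78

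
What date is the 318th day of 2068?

2068-11-13

January has 31 days (318 − 31 = 287 remain).
February has 29 days (287 − 29 = 258 remain).
March has 31 days (258 − 31 = 227 remain).
April has 30 days (227 − 30 = 197 remain).
May has 31 days (197 − 31 = 166 remain).
June has 30 days (166 − 30 = 136 remain).
July has 31 days (136 − 31 = 105 remain).
August has 31 days (105 − 31 = 74 remain).
September has 30 days (74 − 30 = 44 remain).
October has 31 days (44 − 31 = 13 remain).
13 into November → November 13.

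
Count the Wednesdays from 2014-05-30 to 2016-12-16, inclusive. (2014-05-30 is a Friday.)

133

2014-05-30 is a Friday; the first Wednesday on or after it is 2014-06-04 (5 days later).
From 2014-06-04 to 2016-12-16: 210 + 365 + 351 = 926 days (rest of 2014, 2015, to 2016-12-16 in 2016).
926 ÷ 7 = 132 full weeks with remainder 2, so 132 more Wednesdays after the first → 133.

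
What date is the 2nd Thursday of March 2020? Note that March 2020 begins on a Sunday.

March 2020 begins on a Sunday, so the first Thursday is March 5 (4 days later).
The 2nd Thursday is 1 weeks later: 5 + 7 = 12.

March 12, 2020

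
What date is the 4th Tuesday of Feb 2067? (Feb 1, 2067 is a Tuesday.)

Feb 22, 2067

Feb 2067 begins on a Tuesday, so the first Tuesday is Feb 1.
The 4th Tuesday is 3 weeks later: 1 + 21 = 22.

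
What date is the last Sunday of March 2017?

March 2017 begins on a Wednesday, so the first Sunday is March 5 (4 days later).
March 2017 has 31 days. Adding weeks: 5, 12, 19, 26 — the last one ≤ 31 is the 26th.

2017-03-26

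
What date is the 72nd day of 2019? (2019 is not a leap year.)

January has 31 days (72 − 31 = 41 remain).
February has 28 days (41 − 28 = 13 remain).
13 into March → March 13.

13 March 2019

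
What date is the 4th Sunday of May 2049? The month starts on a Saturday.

May 2049 begins on a Saturday, so the first Sunday is May 2 (1 day later).
The 4th Sunday is 3 weeks later: 2 + 21 = 23.

2049-05-23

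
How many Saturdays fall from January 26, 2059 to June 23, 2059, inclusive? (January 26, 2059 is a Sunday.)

January 26, 2059 is a Sunday; the first Saturday on or after it is February 1, 2059 (6 days later).
From February 1, 2059 to June 23, 2059: 27 + 31 + 30 + 31 + 23 = 142 days (rest of February, March, April, May, June).
142 ÷ 7 = 20 full weeks with remainder 2, so 20 more Saturdays after the first → 21.

21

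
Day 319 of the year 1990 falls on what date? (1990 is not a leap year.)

January has 31 days (319 − 31 = 288 remain).
February has 28 days (288 − 28 = 260 remain).
March has 31 days (260 − 31 = 229 remain).
April has 30 days (229 − 30 = 199 remain).
May has 31 days (199 − 31 = 168 remain).
June has 30 days (168 − 30 = 138 remain).
July has 31 days (138 − 31 = 107 remain).
August has 31 days (107 − 31 = 76 remain).
September has 30 days (76 − 30 = 46 remain).
October has 31 days (46 − 31 = 15 remain).
15 into November → November 15.

November 15, 1990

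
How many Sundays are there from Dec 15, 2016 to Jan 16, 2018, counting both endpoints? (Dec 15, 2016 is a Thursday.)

Dec 15, 2016 is a Thursday; the first Sunday on or after it is Dec 18, 2016 (3 days later).
From Dec 18, 2016 to Jan 16, 2018: 13 + 365 + 16 = 394 days (rest of 2016, 2017, to Jan 16, 2018 in 2018).
394 ÷ 7 = 56 full weeks with remainder 2, so 56 more Sundays after the first → 57.

57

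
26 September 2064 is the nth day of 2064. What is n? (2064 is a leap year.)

Days in months before September: 31 + 29 + 31 + 30 + 31 + 30 + 31 + 31 = 244.
Plus 26 days into September → day 270.

270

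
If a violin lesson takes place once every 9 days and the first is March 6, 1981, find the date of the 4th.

April 2, 1981

The 4th occurrence is 3 intervals after the first: 3 × 9 = 27 days after March 6, 1981.
March has 31 days — 25 days to the end of March leaves 2.
2 days into April → April 2, 1981.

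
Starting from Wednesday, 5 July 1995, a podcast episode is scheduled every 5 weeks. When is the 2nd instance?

The 2nd occurrence is 1 interval after the first: 1 × 35 = 35 days after 5 July 1995.
July has 31 days — 26 days to the end of July leaves 9.
9 days into August → 9 August 1995.

9 August 1995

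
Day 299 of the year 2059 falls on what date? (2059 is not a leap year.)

January has 31 days (299 − 31 = 268 remain).
February has 28 days (268 − 28 = 240 remain).
March has 31 days (240 − 31 = 209 remain).
April has 30 days (209 − 30 = 179 remain).
May has 31 days (179 − 31 = 148 remain).
June has 30 days (148 − 30 = 118 remain).
July has 31 days (118 − 31 = 87 remain).
August has 31 days (87 − 31 = 56 remain).
September has 30 days (56 − 30 = 26 remain).
26 into October → October 26.

2059-10-26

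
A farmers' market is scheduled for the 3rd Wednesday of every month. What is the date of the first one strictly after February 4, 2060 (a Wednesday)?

February 2060 starts on a Sunday; its first Wednesday is the 4th, so the 3rd Wednesday is the 18th — February 18, 2060.
February 18, 2060 is after February 4, 2060, so that is the next one.

February 18, 2060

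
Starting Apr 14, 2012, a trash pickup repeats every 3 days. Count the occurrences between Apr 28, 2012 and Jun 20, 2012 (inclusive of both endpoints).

18

Occurrences land 3·i days after Apr 14, 2012 for i = 0, 1, 2, …
Apr 28, 2012 is 14 days after the start; 14 ÷ 3 = 4 remainder 2; since the remainder is 2, round up to i = 5. First occurrence in the window: #6 on Apr 29, 2012 (5×3 = 15 days in).
Jun 20, 2012 is 67 days after the start; 67 ÷ 3 = 22 remainder 1. Last occurrence in the window: #23 on Jun 19, 2012.
Occurrences #6 through #23: 18 in total.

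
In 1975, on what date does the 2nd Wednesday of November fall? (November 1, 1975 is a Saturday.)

November 12, 1975

November 1975 begins on a Saturday, so the first Wednesday is November 5 (4 days later).
The 2nd Wednesday is 1 weeks later: 5 + 7 = 12.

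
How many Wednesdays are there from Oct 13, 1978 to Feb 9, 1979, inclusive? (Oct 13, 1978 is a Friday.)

Oct 13, 1978 is a Friday; the first Wednesday on or after it is Oct 18, 1978 (5 days later).
From Oct 18, 1978 to Feb 9, 1979: 13 + 30 + 31 + 31 + 9 = 114 days (rest of Oct, Nov, Dec, Jan, Feb).
114 ÷ 7 = 16 full weeks with remainder 2, so 16 more Wednesdays after the first → 17.

17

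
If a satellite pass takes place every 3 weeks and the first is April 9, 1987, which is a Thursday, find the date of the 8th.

September 3, 1987

The 8th occurrence is 7 intervals after the first: 7 × 21 = 147 days after April 9, 1987.
April has 30 days — 21 days to the end of April leaves 126.
May has 31 days (95 left).
June has 30 days (65 left).
July has 31 days (34 left).
August has 31 days (3 left).
3 days into September → September 3, 1987.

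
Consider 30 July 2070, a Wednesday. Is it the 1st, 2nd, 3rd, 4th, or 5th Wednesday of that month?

Day 30 falls in week ⌈30/7⌉ of the month.
Days 1–7 hold the 1st Wednesday, 8–14 the 2nd, 15–21 the 3rd, 22–28 the 4th, 29–31 the 5th.
30 is in the range for the 5th.

5th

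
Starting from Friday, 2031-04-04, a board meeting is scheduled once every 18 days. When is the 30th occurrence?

The 30th occurrence is 29 intervals after the first: 29 × 18 = 522 days after 2031-04-04.
April has 30 days — 26 days to the end of April leaves 496.
From end of April to end of 2031 is 245 days (251 left).
January has 31 days (220 left).
February has 29 days (191 left).
March has 31 days (160 left).
April has 30 days (130 left).
May has 31 days (99 left).
June has 30 days (69 left).
July has 31 days (38 left).
August has 31 days (7 left).
7 days into September → 2032-09-07.

2032-09-07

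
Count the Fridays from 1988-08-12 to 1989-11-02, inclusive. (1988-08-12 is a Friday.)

64

1988-08-12 is a Friday; the first Friday on or after it is 1988-08-12.
From 1988-08-12 to 1989-11-02: 141 + 306 = 447 days (rest of 1988, to 1989-11-02 in 1989).
447 ÷ 7 = 63 full weeks with remainder 6, so 63 more Fridays after the first → 64.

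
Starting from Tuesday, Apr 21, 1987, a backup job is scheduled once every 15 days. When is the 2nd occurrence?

The 2nd occurrence is 1 interval after the first: 1 × 15 = 15 days after Apr 21, 1987.
Apr has 30 days — 9 days to the end of Apr leaves 6.
6 days into May → May 6, 1987.

May 6, 1987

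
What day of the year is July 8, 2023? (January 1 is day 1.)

189

Days in months before July: 31 + 28 + 31 + 30 + 31 + 30 = 181.
Plus 8 days into July → day 189.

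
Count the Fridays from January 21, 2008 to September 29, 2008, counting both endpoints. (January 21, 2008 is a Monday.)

36

January 21, 2008 is a Monday; the first Friday on or after it is January 25, 2008 (4 days later).
From January 25, 2008 to September 29, 2008: 6 + 29 + 31 + 30 + 31 + 30 + 31 + 31 + 29 = 248 days (rest of January, February, March, April, May, June, July, August, September).
248 ÷ 7 = 35 full weeks with remainder 3, so 35 more Fridays after the first → 36.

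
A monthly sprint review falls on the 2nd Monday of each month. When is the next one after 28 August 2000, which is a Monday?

August 2000 starts on a Tuesday; its first Monday is the 7th, so the 2nd Monday is the 14th — 14 August 2000.
That is not after 28 August 2000, so look at September 2000.
September 2000 starts on a Friday; its first Monday is the 4th, so the 2nd Monday is the 11th — 11 September 2000.

11 September 2000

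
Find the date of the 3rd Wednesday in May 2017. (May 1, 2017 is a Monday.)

May 17, 2017

May 2017 begins on a Monday, so the first Wednesday is May 3 (2 days later).
The 3rd Wednesday is 2 weeks later: 3 + 14 = 17.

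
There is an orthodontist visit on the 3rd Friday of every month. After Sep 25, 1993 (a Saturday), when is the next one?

Sep 1993 starts on a Wednesday; its first Friday is the 3rd, so the 3rd Friday is the 17th — Sep 17, 1993.
That is not after Sep 25, 1993, so look at Oct 1993.
Oct 1993 starts on a Friday; its first Friday is the 1st, so the 3rd Friday is the 15th — Oct 15, 1993.

Oct 15, 1993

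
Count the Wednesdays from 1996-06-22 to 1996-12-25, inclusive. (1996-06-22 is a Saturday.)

27

1996-06-22 is a Saturday; the first Wednesday on or after it is 1996-06-26 (4 days later).
From 1996-06-26 to 1996-12-25: 4 + 31 + 31 + 30 + 31 + 30 + 25 = 182 days (rest of June, July, August, September, October, November, December).
182 ÷ 7 = 26 full weeks with remainder 0, so 26 more Wednesdays after the first → 27.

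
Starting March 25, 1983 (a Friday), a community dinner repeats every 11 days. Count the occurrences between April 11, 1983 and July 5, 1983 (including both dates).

8

Occurrences land 11·i days after March 25, 1983 for i = 0, 1, 2, …
April 11, 1983 is 17 days after the start; 17 ÷ 11 = 1 remainder 6; since the remainder is 6, round up to i = 2. First occurrence in the window: #3 on April 16, 1983 (2×11 = 22 days in).
July 5, 1983 is 102 days after the start; 102 ÷ 11 = 9 remainder 3. Last occurrence in the window: #10 on July 2, 1983.
Occurrences #3 through #10: 8 in total.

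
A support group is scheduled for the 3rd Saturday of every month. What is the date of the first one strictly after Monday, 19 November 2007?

November 2007 starts on a Thursday; its first Saturday is the 3rd, so the 3rd Saturday is the 17th — 17 November 2007.
That is not after 19 November 2007, so look at December 2007.
December 2007 starts on a Saturday; its first Saturday is the 1st, so the 3rd Saturday is the 15th — 15 December 2007.

15 December 2007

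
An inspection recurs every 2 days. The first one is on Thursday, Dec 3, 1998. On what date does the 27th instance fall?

Jan 24, 1999

The 27th occurrence is 26 intervals after the first: 26 × 2 = 52 days after Dec 3, 1998.
Dec has 31 days — 28 days to the end of Dec leaves 24.
24 days into Jan → Jan 24, 1999.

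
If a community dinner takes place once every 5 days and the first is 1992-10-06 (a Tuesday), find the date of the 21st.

The 21st occurrence is 20 intervals after the first: 20 × 5 = 100 days after 1992-10-06.
October has 31 days — 25 days to the end of October leaves 75.
November has 30 days (45 left).
December has 31 days (14 left).
14 days into January → 1993-01-14.

1993-01-14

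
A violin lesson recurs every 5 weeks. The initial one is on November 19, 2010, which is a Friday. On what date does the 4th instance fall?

The 4th occurrence is 3 intervals after the first: 3 × 35 = 105 days after November 19, 2010.
November has 30 days — 11 days to the end of November leaves 94.
December has 31 days (63 left).
January has 31 days (32 left).
February has 28 days (4 left).
4 days into March → March 4, 2011.

March 4, 2011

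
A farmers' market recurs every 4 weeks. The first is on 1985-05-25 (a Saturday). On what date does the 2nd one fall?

The 2nd occurrence is 1 interval after the first: 1 × 28 = 28 days after 1985-05-25.
May has 31 days — 6 days to the end of May leaves 22.
22 days into June → 1985-06-22.

1985-06-22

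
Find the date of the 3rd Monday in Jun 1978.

Jun 19, 1978

The first Monday of Jun 1978 is Jun 5.
The 3rd Monday is 2 weeks later: 5 + 14 = 19.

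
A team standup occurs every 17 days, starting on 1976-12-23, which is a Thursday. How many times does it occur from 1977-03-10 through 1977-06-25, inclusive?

6

Occurrences land 17·i days after 1976-12-23 for i = 0, 1, 2, …
1977-03-10 is 77 days after the start; 77 ÷ 17 = 4 remainder 9; since the remainder is 9, round up to i = 5. First occurrence in the window: #6 on 1977-03-18 (5×17 = 85 days in).
1977-06-25 is 184 days after the start; 184 ÷ 17 = 10 remainder 14. Last occurrence in the window: #11 on 1977-06-11.
Occurrences #6 through #11: 6 in total.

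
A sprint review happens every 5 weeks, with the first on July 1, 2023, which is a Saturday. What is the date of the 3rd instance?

September 9, 2023

The 3rd occurrence is 2 intervals after the first: 2 × 35 = 70 days after July 1, 2023.
July has 31 days — 30 days to the end of July leaves 40.
August has 31 days (9 left).
9 days into September → September 9, 2023.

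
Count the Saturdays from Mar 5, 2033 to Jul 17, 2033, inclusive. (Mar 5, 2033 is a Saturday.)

Mar 5, 2033 is a Saturday; the first Saturday on or after it is Mar 5, 2033.
From Mar 5, 2033 to Jul 17, 2033: 26 + 30 + 31 + 30 + 17 = 134 days (rest of Mar, Apr, May, Jun, Jul).
134 ÷ 7 = 19 full weeks with remainder 1, so 19 more Saturdays after the first → 20.

20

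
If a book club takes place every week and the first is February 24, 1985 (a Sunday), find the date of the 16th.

The 16th occurrence is 15 intervals after the first: 15 × 7 = 105 days after February 24, 1985.
February has 28 days — 4 days to the end of February leaves 101.
March has 31 days (70 left).
April has 30 days (40 left).
May has 31 days (9 left).
9 days into June → June 9, 1985.

June 9, 1985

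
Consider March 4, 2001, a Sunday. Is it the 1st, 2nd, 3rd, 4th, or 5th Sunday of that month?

Day 4 falls in week ⌈4/7⌉ of the month.
Days 1–7 hold the 1st Sunday, 8–14 the 2nd, 15–21 the 3rd, 22–28 the 4th, 29–31 the 5th.
4 is in the range for the 1st.

1st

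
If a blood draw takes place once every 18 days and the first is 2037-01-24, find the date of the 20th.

The 20th occurrence is 19 intervals after the first: 19 × 18 = 342 days after 2037-01-24.
January has 31 days — 7 days to the end of January leaves 335.
February has 28 days (307 left).
March has 31 days (276 left).
April has 30 days (246 left).
May has 31 days (215 left).
June has 30 days (185 left).
July has 31 days (154 left).
August has 31 days (123 left).
September has 30 days (93 left).
October has 31 days (62 left).
November has 30 days (32 left).
December has 31 days (1 left).
1 day into January → 2038-01-01.

2038-01-01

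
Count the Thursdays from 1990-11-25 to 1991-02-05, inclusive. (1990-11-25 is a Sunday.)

10

1990-11-25 is a Sunday; the first Thursday on or after it is 1990-11-29 (4 days later).
From 1990-11-29 to 1991-02-05: 1 + 31 + 31 + 5 = 68 days (rest of November, December, January, February).
68 ÷ 7 = 9 full weeks with remainder 5, so 9 more Thursdays after the first → 10.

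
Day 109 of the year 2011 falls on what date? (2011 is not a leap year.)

January has 31 days (109 − 31 = 78 remain).
February has 28 days (78 − 28 = 50 remain).
March has 31 days (50 − 31 = 19 remain).
19 into April → April 19.

2011-04-19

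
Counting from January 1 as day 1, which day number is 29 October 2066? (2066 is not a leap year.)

Days in months before October: 31 + 28 + 31 + 30 + 31 + 30 + 31 + 31 + 30 = 273.
Plus 29 days into October → day 302.

302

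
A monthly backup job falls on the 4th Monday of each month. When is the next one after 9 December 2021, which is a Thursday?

December 2021 starts on a Wednesday; its first Monday is the 6th, so the 4th Monday is the 27th — 27 December 2021.
27 December 2021 is after 9 December 2021, so that is the next one.

27 December 2021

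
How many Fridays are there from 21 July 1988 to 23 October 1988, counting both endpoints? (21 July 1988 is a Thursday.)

21 July 1988 is a Thursday; the first Friday on or after it is 22 July 1988 (1 day later).
From 22 July 1988 to 23 October 1988: 9 + 31 + 30 + 23 = 93 days (rest of July, August, September, October).
93 ÷ 7 = 13 full weeks with remainder 2, so 13 more Fridays after the first → 14.

14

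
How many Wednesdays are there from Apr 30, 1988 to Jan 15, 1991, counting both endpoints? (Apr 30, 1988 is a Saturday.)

141

Apr 30, 1988 is a Saturday; the first Wednesday on or after it is May 4, 1988 (4 days later).
From May 4, 1988 to Jan 15, 1991: 241 + 365 + 365 + 15 = 986 days (rest of 1988, 1989, 1990, to Jan 15, 1991 in 1991).
986 ÷ 7 = 140 full weeks with remainder 6, so 140 more Wednesdays after the first → 141.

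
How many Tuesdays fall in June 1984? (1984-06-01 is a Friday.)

4

1984-06-01 is a Friday; the first Tuesday on or after it is 1984-06-05 (4 days later).
From 1984-06-05 to 1984-06-30 is 30 − 5 = 25 days.
25 ÷ 7 = 3 full weeks with remainder 4, so 3 more Tuesdays after the first → 4.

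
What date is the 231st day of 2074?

January has 31 days (231 − 31 = 200 remain).
February has 28 days (200 − 28 = 172 remain).
March has 31 days (172 − 31 = 141 remain).
April has 30 days (141 − 30 = 111 remain).
May has 31 days (111 − 31 = 80 remain).
June has 30 days (80 − 30 = 50 remain).
July has 31 days (50 − 31 = 19 remain).
19 into August → August 19.

August 19, 2074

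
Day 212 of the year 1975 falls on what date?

January has 31 days (212 − 31 = 181 remain).
February has 28 days (181 − 28 = 153 remain).
March has 31 days (153 − 31 = 122 remain).
April has 30 days (122 − 30 = 92 remain).
May has 31 days (92 − 31 = 61 remain).
June has 30 days (61 − 30 = 31 remain).
31 into July → July 31.

July 31, 1975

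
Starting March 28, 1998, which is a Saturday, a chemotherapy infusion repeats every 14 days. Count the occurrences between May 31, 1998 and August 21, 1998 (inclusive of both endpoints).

6

Occurrences land 14·i days after March 28, 1998 for i = 0, 1, 2, …
May 31, 1998 is 64 days after the start; 64 ÷ 14 = 4 remainder 8; since the remainder is 8, round up to i = 5. First occurrence in the window: #6 on June 6, 1998 (5×14 = 70 days in).
August 21, 1998 is 146 days after the start; 146 ÷ 14 = 10 remainder 6. Last occurrence in the window: #11 on August 15, 1998.
Occurrences #6 through #11: 6 in total.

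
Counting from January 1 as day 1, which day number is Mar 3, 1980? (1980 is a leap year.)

Days in months before Mar: 31 + 29 = 60.
Plus 3 days into Mar → day 63.

63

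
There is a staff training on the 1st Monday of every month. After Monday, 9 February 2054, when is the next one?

February 2054 starts on a Sunday, so its 1st Monday is 2 February 2054 (1 day in).
That is not after 9 February 2054, so look at March 2054.
March 2054 starts on a Sunday, so its 1st Monday is 2 March 2054 (1 day in).

2 March 2054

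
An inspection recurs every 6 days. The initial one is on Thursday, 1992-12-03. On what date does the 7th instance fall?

The 7th occurrence is 6 intervals after the first: 6 × 6 = 36 days after 1992-12-03.
December has 31 days — 28 days to the end of December leaves 8.
8 days into January → 1993-01-08.

1993-01-08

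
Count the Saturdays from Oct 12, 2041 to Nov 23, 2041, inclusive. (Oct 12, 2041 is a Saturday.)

Oct 12, 2041 is a Saturday; the first Saturday on or after it is Oct 12, 2041.
From Oct 12, 2041 to Nov 23, 2041: 19 + 23 = 42 days (rest of Oct, Nov).
42 ÷ 7 = 6 full weeks with remainder 0, so 6 more Saturdays after the first → 7.

7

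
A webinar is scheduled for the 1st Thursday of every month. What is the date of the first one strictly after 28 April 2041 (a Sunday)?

April 2041 starts on a Monday, so its 1st Thursday is 4 April 2041 (3 days in).
That is not after 28 April 2041, so look at May 2041.
May 2041 starts on a Wednesday, so its 1st Thursday is 2 May 2041 (1 day in).

2 May 2041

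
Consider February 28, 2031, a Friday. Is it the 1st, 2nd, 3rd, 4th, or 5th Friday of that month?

4th

Day 28 falls in week ⌈28/7⌉ of the month.
Days 1–7 hold the 1st Friday, 8–14 the 2nd, 15–21 the 3rd, 22–28 the 4th, 29–31 the 5th.
28 is in the range for the 4th.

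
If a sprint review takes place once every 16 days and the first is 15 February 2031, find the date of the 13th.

26 August 2031

The 13th occurrence is 12 intervals after the first: 12 × 16 = 192 days after 15 February 2031.
February has 28 days — 13 days to the end of February leaves 179.
March has 31 days (148 left).
April has 30 days (118 left).
May has 31 days (87 left).
June has 30 days (57 left).
July has 31 days (26 left).
26 days into August → 26 August 2031.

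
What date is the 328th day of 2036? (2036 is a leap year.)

November 23, 2036

January has 31 days (328 − 31 = 297 remain).
February has 29 days (297 − 29 = 268 remain).
March has 31 days (268 − 31 = 237 remain).
April has 30 days (237 − 30 = 207 remain).
May has 31 days (207 − 31 = 176 remain).
June has 30 days (176 − 30 = 146 remain).
July has 31 days (146 − 31 = 115 remain).
August has 31 days (115 − 31 = 84 remain).
September has 30 days (84 − 30 = 54 remain).
October has 31 days (54 − 31 = 23 remain).
23 into November → November 23.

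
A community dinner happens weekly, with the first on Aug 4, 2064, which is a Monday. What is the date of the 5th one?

The 5th occurrence is 4 intervals after the first: 4 × 7 = 28 days after Aug 4, 2064.
Aug has 31 days — 27 days to the end of Aug leaves 1.
1 day into Sep → Sep 1, 2064.

Sep 1, 2064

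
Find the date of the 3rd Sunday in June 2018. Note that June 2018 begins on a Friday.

June 2018 begins on a Friday, so the first Sunday is June 3 (2 days later).
The 3rd Sunday is 2 weeks later: 3 + 14 = 17.

June 17, 2018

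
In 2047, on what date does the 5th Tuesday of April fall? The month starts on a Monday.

April 30, 2047

April 2047 begins on a Monday, so the first Tuesday is April 2 (1 day later).
The 5th Tuesday is 4 weeks later: 2 + 28 = 30.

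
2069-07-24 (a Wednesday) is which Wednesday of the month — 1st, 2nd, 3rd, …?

4th

Day 24 falls in week ⌈24/7⌉ of the month.
Days 1–7 hold the 1st Wednesday, 8–14 the 2nd, 15–21 the 3rd, 22–28 the 4th, 29–31 the 5th.
24 is in the range for the 4th.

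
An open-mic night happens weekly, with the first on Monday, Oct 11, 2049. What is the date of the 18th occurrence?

Feb 7, 2050

The 18th occurrence is 17 intervals after the first: 17 × 7 = 119 days after Oct 11, 2049.
Oct has 31 days — 20 days to the end of Oct leaves 99.
Nov has 30 days (69 left).
Dec has 31 days (38 left).
Jan has 31 days (7 left).
7 days into Feb → Feb 7, 2050.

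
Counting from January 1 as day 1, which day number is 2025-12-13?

347

Days in months before December: 31 + 28 + 31 + 30 + 31 + 30 + 31 + 31 + 30 + 31 + 30 = 334.
Plus 13 days into December → day 347.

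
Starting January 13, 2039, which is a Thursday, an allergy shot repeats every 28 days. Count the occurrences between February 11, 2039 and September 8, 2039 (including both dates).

7

Occurrences land 28·i days after January 13, 2039 for i = 0, 1, 2, …
February 11, 2039 is 29 days after the start; 29 ÷ 28 = 1 remainder 1; since the remainder is 1, round up to i = 2. First occurrence in the window: #3 on March 10, 2039 (2×28 = 56 days in).
September 8, 2039 is 238 days after the start; 238 ÷ 28 = 8 remainder 14. Last occurrence in the window: #9 on August 25, 2039.
Occurrences #3 through #9: 7 in total.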